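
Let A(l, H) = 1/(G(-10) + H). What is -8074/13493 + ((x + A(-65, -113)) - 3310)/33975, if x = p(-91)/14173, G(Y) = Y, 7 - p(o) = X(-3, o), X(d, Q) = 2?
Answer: -556064310376514/799162109009325 ≈ -0.69581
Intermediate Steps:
p(o) = 5 (p(o) = 7 - 1*2 = 7 - 2 = 5)
x = 5/14173 ≈ 0.00035278
A(l, H) = 1/(-10 + H)
-8074/13493 + ((x + A(-65, -113)) - 3310)/33975 = -8074/13493 + ((5/14173 + 1/(-10 - 113)) - 3310)/33975 = -8074*1/13493 + ((5/14173 + 1/(-123)) - 3310)*(1/33975) = -8074/13493 + ((5/14173 - 1/123) - 3310)*(1/33975) = -8074/13493 + (-13558/1743279 - 3310)*(1/33975) = -8074/13493 - 5770267048/1743279*1/33975 = -8074/13493 - 5770267048/59227904025 = -556064310376514/799162109009325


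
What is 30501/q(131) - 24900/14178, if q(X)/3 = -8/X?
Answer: -3147258551/18904 ≈ -1.6649e+5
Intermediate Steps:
q(X) = -24/X (q(X) = 3*(-8/X) = -24/X)
30501/q(131) - 24900/14178 = 30501/((-24/131)) - 24900/14178 = 30501/((-24*1/131)) - 24900*1/14178 = 30501/(-24/131) - 4150/2363 = 30501*(-131/24) - 4150/2363 = -1331877/8 - 4150/2363 = -3147258551/18904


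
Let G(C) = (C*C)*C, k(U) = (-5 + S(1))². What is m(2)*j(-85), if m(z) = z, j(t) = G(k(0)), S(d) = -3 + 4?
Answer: 8192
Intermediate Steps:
S(d) = 1
k(U) = 16 (k(U) = (-5 + 1)² = (-4)² = 16)
G(C) = C³ (G(C) = C²*C = C³)
j(t) = 4096 (j(t) = 16³ = 4096)
m(2)*j(-85) = 2*4096 = 8192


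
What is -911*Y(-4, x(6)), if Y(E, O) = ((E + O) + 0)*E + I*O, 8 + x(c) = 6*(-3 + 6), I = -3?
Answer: 49194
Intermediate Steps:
x(c) = 10 (x(c) = -8 + 6*(-3 + 6) = -8 + 6*3 = -8 + 18 = 10)
Y(E, O) = -3*O + E*(E + O) (Y(E, O) = ((E + O) + 0)*E - 3*O = (E + O)*E - 3*O = E*(E + O) - 3*O = -3*O + E*(E + O))
-911*Y(-4, x(6)) = -911*((-4)² - 3*10 - 4*10) = -911*(16 - 30 - 40) = -911*(-54) = 49194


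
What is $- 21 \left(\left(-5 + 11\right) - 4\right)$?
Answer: $-42$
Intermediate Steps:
$- 21 \left(\left(-5 + 11\right) - 4\right) = - 21 \left(6 - 4\right) = \left(-21\right) 2 = -42$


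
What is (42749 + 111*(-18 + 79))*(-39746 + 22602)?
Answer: -848970880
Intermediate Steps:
(42749 + 111*(-18 + 79))*(-39746 + 22602) = (42749 + 111*61)*(-17144) = (42749 + 6771)*(-17144) = 49520*(-17144) = -848970880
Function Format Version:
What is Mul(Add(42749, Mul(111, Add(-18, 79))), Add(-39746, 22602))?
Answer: -848970880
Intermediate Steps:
Mul(Add(42749, Mul(111, Add(-18, 79))), Add(-39746, 22602)) = Mul(Add(42749, Mul(111, 61)), -17144) = Mul(Add(42749, 6771), -17144) = Mul(49520, -17144) = -848970880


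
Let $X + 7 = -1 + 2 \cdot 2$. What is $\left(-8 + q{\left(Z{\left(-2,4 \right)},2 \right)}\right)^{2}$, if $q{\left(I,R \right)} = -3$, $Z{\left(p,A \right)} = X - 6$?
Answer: $121$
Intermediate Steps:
$X = -4$ ($X = -7 + \left(-1 + 2 \cdot 2\right) = -7 + \left(-1 + 4\right) = -7 + 3 = -4$)
$Z{\left(p,A \right)} = -10$ ($Z{\left(p,A \right)} = -4 - 6 = -10$)
$\left(-8 + q{\left(Z{\left(-2,4 \right)},2 \right)}\right)^{2} = \left(-8 - 3\right)^{2} = \left(-11\right)^{2} = 121$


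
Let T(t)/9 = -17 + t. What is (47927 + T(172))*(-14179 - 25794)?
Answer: -1971548306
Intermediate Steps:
T(t) = -153 + 9*t (T(t) = 9*(-17 + t) = -153 + 9*t)
(47927 + T(172))*(-14179 - 25794) = (47927 + (-153 + 9*172))*(-14179 - 25794) = (47927 + (-153 + 1548))*(-39973) = (47927 + 1395)*(-39973) = 49322*(-39973) = -1971548306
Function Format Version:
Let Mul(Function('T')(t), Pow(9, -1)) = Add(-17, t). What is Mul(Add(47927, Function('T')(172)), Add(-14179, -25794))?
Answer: -1971548306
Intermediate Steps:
Function('T')(t) = Add(-153, Mul(9, t)) (Function('T')(t) = Mul(9, Add(-17, t)) = Add(-153, Mul(9, t)))
Mul(Add(47927, Function('T')(172)), Add(-14179, -25794)) = Mul(Add(47927, Add(-153, Mul(9, 172))), Add(-14179, -25794)) = Mul(Add(47927, Add(-153, 1548)), -39973) = Mul(Add(47927, 1395), -39973) = Mul(49322, -39973) = -1971548306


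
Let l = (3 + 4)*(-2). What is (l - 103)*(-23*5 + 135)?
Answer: -2340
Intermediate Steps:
l = -14 (l = 7*(-2) = -14)
(l - 103)*(-23*5 + 135) = (-14 - 103)*(-23*5 + 135) = -117*(-115 + 135) = -117*20 = -2340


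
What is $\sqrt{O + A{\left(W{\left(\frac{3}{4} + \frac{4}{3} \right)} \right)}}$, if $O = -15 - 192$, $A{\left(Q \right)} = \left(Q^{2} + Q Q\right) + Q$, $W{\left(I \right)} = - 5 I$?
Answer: $\frac{i \sqrt{58}}{12} \approx 0.63465 i$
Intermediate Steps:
$A{\left(Q \right)} = Q + 2 Q^{2}$ ($A{\left(Q \right)} = \left(Q^{2} + Q^{2}\right) + Q = 2 Q^{2} + Q = Q + 2 Q^{2}$)
$O = -207$ ($O = -15 - 192 = -207$)
$\sqrt{O + A{\left(W{\left(\frac{3}{4} + \frac{4}{3} \right)} \right)}} = \sqrt{-207 + - 5 \left(\frac{3}{4} + \frac{4}{3}\right) \left(1 + 2 \left(- 5 \left(\frac{3}{4} + \frac{4}{3}\right)\right)\right)} = \sqrt{-207 + \left(-5\right) \frac{25}{12} \left(1 + 2 \left(\left(-5\right) \frac{25}{12}\right)\right)} = \sqrt{-207 - \frac{125 \left(1 + 2 \left(- \frac{125}{12}\right)\right)}{12}} = \sqrt{-207 - \frac{125 \left(1 - \frac{125}{6}\right)}{12}} = \sqrt{-207 - - \frac{14875}{72}} = \sqrt{-207 + \frac{14875}{72}} = \sqrt{- \frac{29}{72}} = \frac{i \sqrt{58}}{12}$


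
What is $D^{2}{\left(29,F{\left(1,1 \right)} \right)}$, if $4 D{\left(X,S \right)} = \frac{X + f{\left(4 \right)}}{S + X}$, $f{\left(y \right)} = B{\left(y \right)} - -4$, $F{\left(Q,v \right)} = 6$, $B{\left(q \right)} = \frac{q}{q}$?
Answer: $\frac{289}{4900} \approx 0.05898$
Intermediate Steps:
$B{\left(q \right)} = 1$
$f{\left(y \right)} = 5$ ($f{\left(y \right)} = 1 - -4 = 1 + 4 = 5$)
$D{\left(X,S \right)} = \frac{5 + X}{4 \left(S + X\right)}$ ($D{\left(X,S \right)} = \frac{\left(X + 5\right) \frac{1}{S + X}}{4} = \frac{\left(5 + X\right) \frac{1}{S + X}}{4} = \frac{\frac{1}{S + X} \left(5 + X\right)}{4} = \frac{5 + X}{4 \left(S + X\right)}$)
$D^{2}{\left(29,F{\left(1,1 \right)} \right)} = \left(\frac{5 + 29}{4 \left(6 + 29\right)}\right)^{2} = \left(\frac{1}{4} \cdot \frac{1}{35} \cdot 34\right)^{2} = \left(\frac{17}{70}\right)^{2} = \frac{289}{4900}$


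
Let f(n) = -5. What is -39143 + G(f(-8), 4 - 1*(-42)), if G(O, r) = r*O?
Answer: -39373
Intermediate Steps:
G(O, r) = O*r
-39143 + G(f(-8), 4 - 1*(-42)) = -39143 - 5*(4 - 1*(-42)) = -39143 - 5*(4 + 42) = -39143 - 5*46 = -39143 - 230 = -39373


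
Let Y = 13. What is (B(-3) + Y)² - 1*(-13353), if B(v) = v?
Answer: 13453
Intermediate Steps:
(B(-3) + Y)² - 1*(-13353) = (-3 + 13)² - 1*(-13353) = 10² + 13353 = 100 + 13353 = 13453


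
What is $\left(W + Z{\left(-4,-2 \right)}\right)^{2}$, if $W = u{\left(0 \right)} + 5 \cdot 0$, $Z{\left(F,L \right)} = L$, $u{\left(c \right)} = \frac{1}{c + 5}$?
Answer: $\frac{81}{25} \approx 3.24$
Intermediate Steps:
$u{\left(c \right)} = \frac{1}{5 + c}$
$W = \frac{1}{5}$ ($W = \frac{1}{5 + 0} + 5 \cdot 0 = \frac{1}{5} + 0 = \frac{1}{5} \approx 0.2$)
$\left(W + Z{\left(-4,-2 \right)}\right)^{2} = \left(\frac{1}{5} - 2\right)^{2} = \left(- \frac{9}{5}\right)^{2} = \frac{81}{25}$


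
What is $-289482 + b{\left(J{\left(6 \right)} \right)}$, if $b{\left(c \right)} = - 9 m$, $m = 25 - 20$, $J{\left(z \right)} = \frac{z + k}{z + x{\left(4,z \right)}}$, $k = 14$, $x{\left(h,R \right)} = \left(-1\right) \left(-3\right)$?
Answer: $-289527$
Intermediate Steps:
$x{\left(h,R \right)} = 3$
$J{\left(z \right)} = \frac{14 + z}{3 + z}$ ($J{\left(z \right)} = \frac{z + 14}{z + 3} = \frac{14 + z}{3 + z}$)
$m = 5$
$b{\left(c \right)} = -45$ ($b{\left(c \right)} = \left(-9\right) 5 = -45$)
$-289482 + b{\left(J{\left(6 \right)} \right)} = -289482 - 45 = -289527$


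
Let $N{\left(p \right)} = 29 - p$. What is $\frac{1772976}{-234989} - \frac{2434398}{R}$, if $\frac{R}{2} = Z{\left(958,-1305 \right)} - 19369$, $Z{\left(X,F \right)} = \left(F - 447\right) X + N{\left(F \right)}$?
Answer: $- \frac{2721738532365}{398647324039} \approx -6.8274$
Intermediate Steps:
$Z{\left(X,F \right)} = 29 - F + X \left(-447 + F\right)$ ($Z{\left(X,F \right)} = \left(F - 447\right) X - \left(-29 + F\right) = \left(-447 + F\right) X - \left(-29 + F\right) = X \left(-447 + F\right) - \left(-29 + F\right) = 29 - F + X \left(-447 + F\right)$)
$R = -3392902$ ($R = 2 \left(\left(29 - -1305 - 428226 - 1250190\right) - 19369\right) = 2 \left(\left(29 + 1305 - 428226 - 1250190\right) - 19369\right) = 2 \left(-1677082 - 19369\right) = 2 \left(-1696451\right) = -3392902$)
$\frac{1772976}{-234989} - \frac{2434398}{R} = \frac{1772976}{-234989} - \frac{2434398}{-3392902} = 1772976 \left(- \frac{1}{234989}\right) - - \frac{1217199}{1696451} = - \frac{1772976}{234989} + \frac{1217199}{1696451} = - \frac{2721738532365}{398647324039}$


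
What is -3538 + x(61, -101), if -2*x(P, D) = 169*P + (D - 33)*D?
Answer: -30919/2 ≈ -15460.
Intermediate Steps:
x(P, D) = -169*P/2 - D*(-33 + D)/2 (x(P, D) = -(169*P + (D - 33)*D)/2 = -(169*P + (-33 + D)*D)/2 = -(169*P + D*(-33 + D))/2 = -169*P/2 - D*(-33 + D)/2)
-3538 + x(61, -101) = -3538 + (-169/2*61 - 1/2*(-101)**2 + (33/2)*(-101)) = -3538 + (-10309/2 - 1/2*10201 - 3333/2) = -3538 + (-10309/2 - 10201/2 - 3333/2) = -3538 - 23843/2 = -30919/2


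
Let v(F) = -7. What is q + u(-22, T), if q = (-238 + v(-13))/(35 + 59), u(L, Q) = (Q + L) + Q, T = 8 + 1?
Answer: -621/94 ≈ -6.6064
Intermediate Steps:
T = 9
u(L, Q) = L + 2*Q (u(L, Q) = (L + Q) + Q = L + 2*Q)
q = -245/94 (q = (-238 - 7)/(35 + 59) = -245/94 ≈ -2.6064)
q + u(-22, T) = -245/94 + (-22 + 2*9) = -245/94 + (-22 + 18) = -245/94 - 4 = -621/94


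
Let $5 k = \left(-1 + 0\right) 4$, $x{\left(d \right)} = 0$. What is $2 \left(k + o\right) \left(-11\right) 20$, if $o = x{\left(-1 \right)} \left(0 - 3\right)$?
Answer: $352$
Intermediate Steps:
$k = - \frac{4}{5}$ ($k = \frac{\left(-1 + 0\right) 4}{5} = \frac{\left(-1\right) 4}{5} = \frac{1}{5} \left(-4\right) = - \frac{4}{5} \approx -0.8$)
$o = 0$ ($o = 0 \left(0 - 3\right) = 0 \left(-3\right) = 0$)
$2 \left(k + o\right) \left(-11\right) 20 = 2 \left(- \frac{4}{5} + 0\right) \left(-11\right) 20 = 2 \left(- \frac{4}{5}\right) \left(-11\right) 20 = \left(- \frac{8}{5}\right) \left(-11\right) 20 = \frac{88}{5} \cdot 20 = 352$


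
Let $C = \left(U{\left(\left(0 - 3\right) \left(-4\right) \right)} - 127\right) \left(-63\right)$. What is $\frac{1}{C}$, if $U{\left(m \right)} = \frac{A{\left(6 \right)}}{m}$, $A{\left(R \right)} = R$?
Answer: $\frac{2}{15939} \approx 0.00012548$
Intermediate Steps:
$U{\left(m \right)} = \frac{6}{m}$
$C = \frac{15939}{2}$ ($C = \left(\frac{6}{\left(0 - 3\right) \left(-4\right)} - 127\right) \left(-63\right) = \left(\frac{6}{\left(-3\right) \left(-4\right)} - 127\right) \left(-63\right) = \left(\frac{6}{12} - 127\right) \left(-63\right) = \left(6 \cdot \frac{1}{12} - 127\right) \left(-63\right) = \left(\frac{1}{2} - 127\right) \left(-63\right) = \left(- \frac{253}{2}\right) \left(-63\right) = \frac{15939}{2} \approx 7969.5$)
$\frac{1}{C} = \frac{1}{\frac{15939}{2}} = \frac{2}{15939}$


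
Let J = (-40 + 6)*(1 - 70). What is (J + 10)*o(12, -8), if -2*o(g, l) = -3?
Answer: 3534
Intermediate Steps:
o(g, l) = 3/2 (o(g, l) = -1/2*(-3) = 3/2)
J = 2346 (J = -34*(-69) = 2346)
(J + 10)*o(12, -8) = (2346 + 10)*(3/2) = 2356*(3/2) = 3534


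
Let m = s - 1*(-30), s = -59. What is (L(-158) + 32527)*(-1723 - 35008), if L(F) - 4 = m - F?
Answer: -1199634460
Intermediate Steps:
m = -29 (m = -59 - 1*(-30) = -59 + 30 = -29)
L(F) = -25 - F (L(F) = 4 + (-29 - F) = -25 - F)
(L(-158) + 32527)*(-1723 - 35008) = ((-25 - 1*(-158)) + 32527)*(-1723 - 35008) = ((-25 + 158) + 32527)*(-36731) = (133 + 32527)*(-36731) = 32660*(-36731) = -1199634460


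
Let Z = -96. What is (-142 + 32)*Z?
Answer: 10560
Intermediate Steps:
(-142 + 32)*Z = (-142 + 32)*(-96) = -110*(-96) = 10560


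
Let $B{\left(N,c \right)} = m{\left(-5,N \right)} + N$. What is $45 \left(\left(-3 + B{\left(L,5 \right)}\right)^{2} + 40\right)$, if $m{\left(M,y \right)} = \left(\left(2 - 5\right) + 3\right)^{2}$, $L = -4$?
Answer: $4005$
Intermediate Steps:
$m{\left(M,y \right)} = 0$ ($m{\left(M,y \right)} = \left(\left(2 - 5\right) + 3\right)^{2} = \left(-3 + 3\right)^{2} = 0^{2} = 0$)
$B{\left(N,c \right)} = N$ ($B{\left(N,c \right)} = 0 + N = N$)
$45 \left(\left(-3 + B{\left(L,5 \right)}\right)^{2} + 40\right) = 45 \left(\left(-3 - 4\right)^{2} + 40\right) = 45 \left(\left(-7\right)^{2} + 40\right) = 45 \left(49 + 40\right) = 45 \cdot 89 = 4005$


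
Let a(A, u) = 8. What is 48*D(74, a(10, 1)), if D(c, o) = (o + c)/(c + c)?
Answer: 984/37 ≈ 26.595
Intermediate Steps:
D(c, o) = (c + o)/(2*c) (D(c, o) = (c + o)/((2*c)) = (c + o)*(1/(2*c)) = (c + o)/(2*c))
48*D(74, a(10, 1)) = 48*((½)*(74 + 8)/74) = 48*((½)*(1/74)*82) = 48*(41/74) = 984/37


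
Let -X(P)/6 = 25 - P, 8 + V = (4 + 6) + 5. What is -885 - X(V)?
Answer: -777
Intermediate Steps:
V = 7 (V = -8 + ((4 + 6) + 5) = -8 + (10 + 5) = -8 + 15 = 7)
X(P) = -150 + 6*P (X(P) = -6*(25 - P) = -150 + 6*P)
-885 - X(V) = -885 - (-150 + 6*7) = -885 - (-150 + 42) = -885 - 1*(-108) = -885 + 108 = -777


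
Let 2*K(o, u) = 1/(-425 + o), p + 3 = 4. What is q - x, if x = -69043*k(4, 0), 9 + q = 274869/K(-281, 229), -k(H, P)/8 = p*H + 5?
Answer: -393086133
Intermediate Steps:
p = 1 (p = -3 + 4 = 1)
K(o, u) = 1/(2*(-425 + o))
k(H, P) = -40 - 8*H (k(H, P) = -8*(1*H + 5) = -8*(H + 5) = -8*(5 + H) = -40 - 8*H)
q = -388115037 (q = -9 + 274869/((1/(2*(-425 - 281)))) = -9 + 274869/(((½)/(-706))) = -9 + 274869/(((½)*(-1/706))) = -9 + 274869/(-1/1412) = -9 + 274869*(-1412) = -9 - 388115028 = -388115037)
x = 4971096 (x = -69043*(-40 - 8*4) = -69043*(-40 - 32) = -69043*(-72) = 4971096)
q - x = -388115037 - 1*4971096 = -388115037 - 4971096 = -393086133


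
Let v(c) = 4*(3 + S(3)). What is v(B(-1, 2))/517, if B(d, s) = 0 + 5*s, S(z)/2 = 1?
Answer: 20/517 ≈ 0.038685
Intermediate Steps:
S(z) = 2 (S(z) = 2*1 = 2)
B(d, s) = 5*s
v(c) = 20 (v(c) = 4*(3 + 2) = 4*5 = 20)
v(B(-1, 2))/517 = 20/517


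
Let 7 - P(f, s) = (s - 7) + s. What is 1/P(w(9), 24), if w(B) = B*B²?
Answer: -1/34 ≈ -0.029412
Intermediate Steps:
w(B) = B³
P(f, s) = 14 - 2*s (P(f, s) = 7 - ((s - 7) + s) = 7 - ((-7 + s) + s) = 7 - (-7 + 2*s) = 7 + (7 - 2*s) = 14 - 2*s)
1/P(w(9), 24) = 1/(14 - 2*24) = 1/(14 - 48) = 1/(-34) = -1/34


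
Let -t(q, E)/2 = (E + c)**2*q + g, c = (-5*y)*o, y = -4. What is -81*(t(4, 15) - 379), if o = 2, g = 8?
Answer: 1992195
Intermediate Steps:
c = 40 (c = -5*(-4)*2 = 20*2 = 40)
t(q, E) = -16 - 2*q*(40 + E)**2 (t(q, E) = -2*((E + 40)**2*q + 8) = -2*((40 + E)**2*q + 8) = -2*(q*(40 + E)**2 + 8) = -2*(8 + q*(40 + E)**2) = -16 - 2*q*(40 + E)**2)
-81*(t(4, 15) - 379) = -81*((-16 - 2*4*(40 + 15)**2) - 379) = -81*((-16 - 2*4*55**2) - 379) = -81*((-16 - 2*4*3025) - 379) = -81*((-16 - 24200) - 379) = -81*(-24216 - 379) = -81*(-24595) = 1992195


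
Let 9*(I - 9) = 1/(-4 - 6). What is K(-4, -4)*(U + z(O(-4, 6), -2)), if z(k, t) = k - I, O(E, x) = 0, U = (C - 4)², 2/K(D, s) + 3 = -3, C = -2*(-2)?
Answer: 809/270 ≈ 2.9963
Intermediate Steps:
C = 4
K(D, s) = -⅓ (K(D, s) = 2/(-3 - 3) = 2/(-6) = 2*(-⅙) = -⅓)
I = 809/90 (I = 9 + 1/(9*(-4 - 6)) = 9 + (⅑)/(-10) = 9 + (⅑)*(-⅒) = 9 - 1/90 = 809/90 ≈ 8.9889)
U = 0 (U = (4 - 4)² = 0² = 0)
z(k, t) = -809/90 + k (z(k, t) = k - 1*809/90 = k - 809/90 = -809/90 + k)
K(-4, -4)*(U + z(O(-4, 6), -2)) = -(0 + (-809/90 + 0))/3 = -(0 - 809/90)/3 = -⅓*(-809/90) = 809/270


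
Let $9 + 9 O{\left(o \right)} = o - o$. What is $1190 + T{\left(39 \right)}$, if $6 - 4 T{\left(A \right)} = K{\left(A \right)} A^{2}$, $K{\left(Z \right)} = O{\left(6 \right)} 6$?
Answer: $3473$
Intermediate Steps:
$O{\left(o \right)} = -1$ ($O{\left(o \right)} = -1 + \frac{o - o}{9} = -1 + \frac{1}{9} \cdot 0 = -1 + 0 = -1$)
$K{\left(Z \right)} = -6$ ($K{\left(Z \right)} = \left(-1\right) 6 = -6$)
$T{\left(A \right)} = \frac{3}{2} + \frac{3 A^{2}}{2}$ ($T{\left(A \right)} = \frac{3}{2} - \frac{\left(-6\right) A^{2}}{4} = \frac{3}{2} + \frac{3 A^{2}}{2}$)
$1190 + T{\left(39 \right)} = 1190 + \left(\frac{3}{2} + \frac{3 \cdot 39^{2}}{2}\right) = 1190 + \left(\frac{3}{2} + \frac{3}{2} \cdot 1521\right) = 1190 + \left(\frac{3}{2} + \frac{4563}{2}\right) = 1190 + 2283 = 3473$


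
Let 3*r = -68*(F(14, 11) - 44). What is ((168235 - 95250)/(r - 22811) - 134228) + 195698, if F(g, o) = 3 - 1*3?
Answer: 4022439315/65441 ≈ 61467.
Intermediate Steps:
F(g, o) = 0 (F(g, o) = 3 - 3 = 0)
r = 2992/3 (r = (-68*(0 - 44))/3 = (-68*(-44))/3 = (⅓)*2992 = 2992/3 ≈ 997.33)
((168235 - 95250)/(r - 22811) - 134228) + 195698 = ((168235 - 95250)/(2992/3 - 22811) - 134228) + 195698 = (72985/(-65441/3) - 134228) + 195698 = (72985*(-3/65441) - 134228) + 195698 = (-218955/65441 - 134228) + 195698 = -8784233503/65441 + 195698 = 4022439315/65441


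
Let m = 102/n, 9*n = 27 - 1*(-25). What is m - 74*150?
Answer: -288141/26 ≈ -11082.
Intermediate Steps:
n = 52/9 (n = (27 - 1*(-25))/9 = (27 + 25)/9 = (⅑)*52 = 52/9 ≈ 5.7778)
m = 459/26 (m = 102/(52/9) = 102*(9/52) = 459/26 ≈ 17.654)
m - 74*150 = 459/26 - 74*150 = 459/26 - 11100 = -288141/26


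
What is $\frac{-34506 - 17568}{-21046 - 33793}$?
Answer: $\frac{52074}{54839} \approx 0.94958$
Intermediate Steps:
$\frac{-34506 - 17568}{-21046 - 33793} = - \frac{52074}{-54839} = \left(-52074\right) \left(- \frac{1}{54839}\right) = \frac{52074}{54839}$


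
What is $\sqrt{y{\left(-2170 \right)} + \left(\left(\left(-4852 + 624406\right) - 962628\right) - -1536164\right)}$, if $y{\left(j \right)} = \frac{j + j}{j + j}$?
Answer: $\sqrt{1193091} \approx 1092.3$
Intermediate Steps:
$y{\left(j \right)} = 1$ ($y{\left(j \right)} = \frac{2 j}{2 j} = 2 j \frac{1}{2 j} = 1$)
$\sqrt{y{\left(-2170 \right)} + \left(\left(\left(-4852 + 624406\right) - 962628\right) - -1536164\right)} = \sqrt{1 + \left(\left(\left(-4852 + 624406\right) - 962628\right) - -1536164\right)} = \sqrt{1 + \left(\left(619554 - 962628\right) + 1536164\right)} = \sqrt{1 + \left(-343074 + 1536164\right)} = \sqrt{1 + 1193090} = \sqrt{1193091}$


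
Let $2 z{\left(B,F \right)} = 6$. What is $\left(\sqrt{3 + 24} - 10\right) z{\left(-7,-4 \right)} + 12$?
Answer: $-18 + 9 \sqrt{3} \approx -2.4115$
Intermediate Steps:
$z{\left(B,F \right)} = 3$ ($z{\left(B,F \right)} = \frac{1}{2} \cdot 6 = 3$)
$\left(\sqrt{3 + 24} - 10\right) z{\left(-7,-4 \right)} + 12 = \left(\sqrt{3 + 24} - 10\right) 3 + 12 = \left(\sqrt{27} - 10\right) 3 + 12 = \left(3 \sqrt{3} - 10\right) 3 + 12 = \left(-10 + 3 \sqrt{3}\right) 3 + 12 = \left(-30 + 9 \sqrt{3}\right) + 12 = -18 + 9 \sqrt{3}$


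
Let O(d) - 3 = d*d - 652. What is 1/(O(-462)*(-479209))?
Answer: -1/101973279155 ≈ -9.8065e-12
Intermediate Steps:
O(d) = -649 + d² (O(d) = 3 + (d*d - 652) = 3 + (d² - 652) = 3 + (-652 + d²) = -649 + d²)
1/(O(-462)*(-479209)) = 1/(-649 + (-462)²*(-479209)) = -1/479209/(-649 + 213444) = -1/479209/212795 = (1/212795)*(-1/479209) = -1/101973279155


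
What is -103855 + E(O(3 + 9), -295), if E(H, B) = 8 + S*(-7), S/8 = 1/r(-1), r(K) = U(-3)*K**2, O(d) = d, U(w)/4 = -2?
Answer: -103840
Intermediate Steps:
U(w) = -8 (U(w) = 4*(-2) = -8)
r(K) = -8*K**2
S = -1 (S = 8/((-8*(-1)**2)) = 8/((-8*1)) = 8/(-8) = 8*(-1/8) = -1)
E(H, B) = 15 (E(H, B) = 8 - 1*(-7) = 8 + 7 = 15)
-103855 + E(O(3 + 9), -295) = -103855 + 15 = -103840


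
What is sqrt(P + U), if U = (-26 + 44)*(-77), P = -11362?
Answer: 2*I*sqrt(3187) ≈ 112.91*I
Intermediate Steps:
U = -1386 (U = 18*(-77) = -1386)
sqrt(P + U) = sqrt(-11362 - 1386) = sqrt(-12748) = 2*I*sqrt(3187)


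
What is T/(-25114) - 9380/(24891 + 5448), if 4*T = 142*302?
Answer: -560833739/761933646 ≈ -0.73607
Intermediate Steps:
T = 10721 (T = (142*302)/4 = (¼)*42884 = 10721)
T/(-25114) - 9380/(24891 + 5448) = 10721/(-25114) - 9380/(24891 + 5448) = 10721*(-1/25114) - 9380/30339 = -10721/25114 - 9380*1/30339 = -10721/25114 - 9380/30339 = -560833739/761933646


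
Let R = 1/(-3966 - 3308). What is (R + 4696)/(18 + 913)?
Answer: 34158703/6772094 ≈ 5.0440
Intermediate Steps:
R = -1/7274 (R = 1/(-7274) = -1/7274 ≈ -0.00013748)
(R + 4696)/(18 + 913) = (-1/7274 + 4696)/(18 + 913) = (34158703/7274)/931 = (34158703/7274)*(1/931) = 34158703/6772094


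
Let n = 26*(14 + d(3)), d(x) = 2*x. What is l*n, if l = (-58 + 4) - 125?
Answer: -93080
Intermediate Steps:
l = -179 (l = -54 - 125 = -179)
n = 520 (n = 26*(14 + 2*3) = 26*(14 + 6) = 26*20 = 520)
l*n = -179*520 = -93080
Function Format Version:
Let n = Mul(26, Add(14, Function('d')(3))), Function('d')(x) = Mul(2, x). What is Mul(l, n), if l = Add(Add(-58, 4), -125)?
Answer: -93080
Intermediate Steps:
l = -179 (l = Add(-54, -125) = -179)
n = 520 (n = Mul(26, Add(14, Mul(2, 3))) = Mul(26, Add(14, 6)) = Mul(26, 20) = 520)
Mul(l, n) = Mul(-179, 520) = -93080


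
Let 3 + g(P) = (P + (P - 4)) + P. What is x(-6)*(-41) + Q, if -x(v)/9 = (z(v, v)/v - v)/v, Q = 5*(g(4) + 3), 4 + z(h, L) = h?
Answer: -863/2 ≈ -431.50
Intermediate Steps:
z(h, L) = -4 + h
g(P) = -7 + 3*P (g(P) = -3 + ((P + (P - 4)) + P) = -3 + ((P + (-4 + P)) + P) = -3 + ((-4 + 2*P) + P) = -3 + (-4 + 3*P) = -7 + 3*P)
Q = 40 (Q = 5*((-7 + 3*4) + 3) = 5*((-7 + 12) + 3) = 5*(5 + 3) = 5*8 = 40)
x(v) = -9*(-v + (-4 + v)/v)/v (x(v) = -9*((-4 + v)/v - v)/v = -9*(-v + (-4 + v)/v)/v)
x(-6)*(-41) + Q = (9 - 9/(-6) + 36/(-6)²)*(-41) + 40 = (9 - 9*(-⅙) + 36*(1/36))*(-41) + 40 = (9 + 3/2 + 1)*(-41) + 40 = (23/2)*(-41) + 40 = -943/2 + 40 = -863/2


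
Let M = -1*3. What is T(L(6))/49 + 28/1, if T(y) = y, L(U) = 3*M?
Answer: 1363/49 ≈ 27.816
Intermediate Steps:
M = -3
L(U) = -9 (L(U) = 3*(-3) = -9)
T(L(6))/49 + 28/1 = -9/49 + 28/1 = -9*1/49 + 28*1 = -9/49 + 28 = 1363/49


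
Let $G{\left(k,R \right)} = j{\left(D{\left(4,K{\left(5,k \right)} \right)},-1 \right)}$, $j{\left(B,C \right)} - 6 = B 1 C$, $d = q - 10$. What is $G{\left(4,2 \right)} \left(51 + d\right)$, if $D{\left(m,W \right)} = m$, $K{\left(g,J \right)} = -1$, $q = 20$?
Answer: $122$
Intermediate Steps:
$d = 10$ ($d = 20 - 10 = 10$)
$j{\left(B,C \right)} = 6 + B C$ ($j{\left(B,C \right)} = 6 + B 1 C = 6 + B C$)
$G{\left(k,R \right)} = 2$ ($G{\left(k,R \right)} = 6 + 4 \left(-1\right) = 6 - 4 = 2$)
$G{\left(4,2 \right)} \left(51 + d\right) = 2 \left(51 + 10\right) = 2 \cdot 61 = 122$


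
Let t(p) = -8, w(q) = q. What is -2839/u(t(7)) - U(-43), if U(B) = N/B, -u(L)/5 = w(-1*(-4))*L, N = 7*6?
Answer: -115357/6880 ≈ -16.767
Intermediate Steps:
N = 42
u(L) = -20*L (u(L) = -5*(-1*(-4))*L = -20*L)
U(B) = 42/B
-2839/u(t(7)) - U(-43) = -2839/((-20*(-8))) - 42/(-43) = -2839/160 - 42*(-1)/43 = -2839*1/160 - 1*(-42/43) = -2839/160 + 42/43 = -115357/6880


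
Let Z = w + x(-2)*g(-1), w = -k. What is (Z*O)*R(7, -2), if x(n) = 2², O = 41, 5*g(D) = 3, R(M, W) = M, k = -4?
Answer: 9184/5 ≈ 1836.8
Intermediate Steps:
g(D) = ⅗ (g(D) = (⅕)*3 = ⅗)
x(n) = 4
w = 4 (w = -1*(-4) = 4)
Z = 32/5 (Z = 4 + 4*(⅗) = 4 + 12/5 = 32/5 ≈ 6.4000)
(Z*O)*R(7, -2) = ((32/5)*41)*7 = (1312/5)*7 = 9184/5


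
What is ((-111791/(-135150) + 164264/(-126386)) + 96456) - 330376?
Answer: -1997805737315137/8540533950 ≈ -2.3392e+5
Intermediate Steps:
((-111791/(-135150) + 164264/(-126386)) + 96456) - 330376 = ((-111791*(-1/135150) + 164264*(-1/126386)) + 96456) - 330376 = ((111791/135150 - 82132/63193) + 96456) - 330376 = (-4035731137/8540533950 + 96456) - 330376 = 823781706950063/8540533950 - 330376 = -1997805737315137/8540533950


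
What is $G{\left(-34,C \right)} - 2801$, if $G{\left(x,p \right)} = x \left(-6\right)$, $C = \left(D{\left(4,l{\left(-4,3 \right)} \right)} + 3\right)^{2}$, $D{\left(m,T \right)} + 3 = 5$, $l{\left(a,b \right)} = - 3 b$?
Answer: $-2597$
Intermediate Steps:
$D{\left(m,T \right)} = 2$ ($D{\left(m,T \right)} = -3 + 5 = 2$)
$C = 25$ ($C = \left(2 + 3\right)^{2} = 5^{2} = 25$)
$G{\left(x,p \right)} = - 6 x$
$G{\left(-34,C \right)} - 2801 = \left(-6\right) \left(-34\right) - 2801 = 204 - 2801 = -2597$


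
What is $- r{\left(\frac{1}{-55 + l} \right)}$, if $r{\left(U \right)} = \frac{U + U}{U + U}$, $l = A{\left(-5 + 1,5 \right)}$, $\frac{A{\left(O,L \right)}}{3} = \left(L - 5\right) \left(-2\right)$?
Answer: $-1$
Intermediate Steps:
$A{\left(O,L \right)} = 30 - 6 L$ ($A{\left(O,L \right)} = 3 \left(L - 5\right) \left(-2\right) = 3 \left(-5 + L\right) \left(-2\right) = 3 \left(10 - 2 L\right) = 30 - 6 L$)
$l = 0$ ($l = 30 - 30 = 0$)
$r{\left(U \right)} = 1$ ($r{\left(U \right)} = \frac{2 U}{2 U} = 2 U \frac{1}{2 U} = 1$)
$- r{\left(\frac{1}{-55 + l} \right)} = \left(-1\right) 1 = -1$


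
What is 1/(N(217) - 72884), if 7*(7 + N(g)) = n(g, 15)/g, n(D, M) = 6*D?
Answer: -7/510231 ≈ -1.3719e-5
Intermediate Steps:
N(g) = -43/7 (N(g) = -7 + ((6*g)/g)/7 = -7 + (⅐)*6 = -7 + 6/7 = -43/7)
1/(N(217) - 72884) = 1/(-43/7 - 72884) = 1/(-510231/7) = -7/510231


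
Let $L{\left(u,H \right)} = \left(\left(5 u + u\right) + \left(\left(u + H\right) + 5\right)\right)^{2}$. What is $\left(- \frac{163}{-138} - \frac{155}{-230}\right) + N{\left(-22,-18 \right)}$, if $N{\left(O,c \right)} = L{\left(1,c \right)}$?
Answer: $\frac{2612}{69} \approx 37.855$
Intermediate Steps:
$L{\left(u,H \right)} = \left(5 + H + 7 u\right)^{2}$ ($L{\left(u,H \right)} = \left(6 u + \left(\left(H + u\right) + 5\right)\right)^{2} = \left(6 u + \left(5 + H + u\right)\right)^{2} = \left(5 + H + 7 u\right)^{2}$)
$N{\left(O,c \right)} = \left(12 + c\right)^{2}$ ($N{\left(O,c \right)} = \left(5 + c + 7 \cdot 1\right)^{2} = \left(5 + c + 7\right)^{2} = \left(12 + c\right)^{2}$)
$\left(- \frac{163}{-138} - \frac{155}{-230}\right) + N{\left(-22,-18 \right)} = \left(- \frac{163}{-138} - \frac{155}{-230}\right) + \left(12 - 18\right)^{2} = \left(\left(-163\right) \left(- \frac{1}{138}\right) - - \frac{31}{46}\right) + \left(-6\right)^{2} = \left(\frac{163}{138} + \frac{31}{46}\right) + 36 = \frac{128}{69} + 36 = \frac{2612}{69}$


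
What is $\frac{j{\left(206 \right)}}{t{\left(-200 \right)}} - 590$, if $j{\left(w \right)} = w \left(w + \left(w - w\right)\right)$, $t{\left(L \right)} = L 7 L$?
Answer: $- \frac{41289391}{70000} \approx -589.85$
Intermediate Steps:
$t{\left(L \right)} = 7 L^{2}$ ($t{\left(L \right)} = 7 L L = 7 L^{2}$)
$j{\left(w \right)} = w^{2}$ ($j{\left(w \right)} = w \left(w + 0\right) = w w = w^{2}$)
$\frac{j{\left(206 \right)}}{t{\left(-200 \right)}} - 590 = \frac{206^{2}}{7 \left(-200\right)^{2}} - 590 = \frac{42436}{7 \cdot 40000} - 590 = \frac{42436}{280000} - 590 = 42436 \cdot \frac{1}{280000} - 590 = \frac{10609}{70000} - 590 = - \frac{41289391}{70000}$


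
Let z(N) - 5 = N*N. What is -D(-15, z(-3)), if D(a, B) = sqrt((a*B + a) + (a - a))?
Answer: -15*I ≈ -15.0*I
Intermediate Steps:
z(N) = 5 + N**2 (z(N) = 5 + N*N = 5 + N**2)
D(a, B) = sqrt(a + B*a) (D(a, B) = sqrt((B*a + a) + 0) = sqrt((a + B*a) + 0) = sqrt(a + B*a))
-D(-15, z(-3)) = -sqrt(-15*(1 + (5 + (-3)**2))) = -sqrt(-15*(1 + (5 + 9))) = -sqrt(-15*(1 + 14)) = -sqrt(-15*15) = -sqrt(-225) = -15*I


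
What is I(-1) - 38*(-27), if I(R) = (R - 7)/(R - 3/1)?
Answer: 1028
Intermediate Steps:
I(R) = (-7 + R)/(-3 + R) (I(R) = (-7 + R)/(R - 3*1) = (-7 + R)/(R - 3) = (-7 + R)/(-3 + R))
I(-1) - 38*(-27) = (-7 - 1)/(-3 - 1) - 38*(-27) = -8/(-4) + 1026 = -1/4*(-8) + 1026 = 2 + 1026 = 1028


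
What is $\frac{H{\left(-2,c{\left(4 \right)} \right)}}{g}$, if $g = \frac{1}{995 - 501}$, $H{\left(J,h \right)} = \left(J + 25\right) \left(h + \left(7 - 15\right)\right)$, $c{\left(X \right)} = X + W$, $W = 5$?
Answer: $11362$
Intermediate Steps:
$c{\left(X \right)} = 5 + X$ ($c{\left(X \right)} = X + 5 = 5 + X$)
$H{\left(J,h \right)} = \left(-8 + h\right) \left(25 + J\right)$ ($H{\left(J,h \right)} = \left(25 + J\right) \left(h + \left(7 - 15\right)\right) = \left(25 + J\right) \left(h - 8\right) = \left(25 + J\right) \left(-8 + h\right) = \left(-8 + h\right) \left(25 + J\right)$)
$g = \frac{1}{494}$ ($g = \frac{1}{995 - 501} = \frac{1}{494} \approx 0.0020243$)
$\frac{H{\left(-2,c{\left(4 \right)} \right)}}{g} = \left(-200 - -16 + 25 \left(5 + 4\right) - 2 \left(5 + 4\right)\right) \frac{1}{\frac{1}{494}} = \left(-200 + 16 + 25 \cdot 9 - 18\right) 494 = \left(-200 + 16 + 225 - 18\right) 494 = 23 \cdot 494 = 11362$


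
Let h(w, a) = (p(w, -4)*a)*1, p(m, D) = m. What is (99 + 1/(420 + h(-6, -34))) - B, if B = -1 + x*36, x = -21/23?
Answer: 1906967/14352 ≈ 132.87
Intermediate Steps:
x = -21/23 (x = -21*1/23 = -21/23 ≈ -0.91304)
h(w, a) = a*w (h(w, a) = (w*a)*1 = (a*w)*1 = a*w)
B = -779/23 (B = -1 - 21/23*36 = -1 - 756/23 = -779/23 ≈ -33.870)
(99 + 1/(420 + h(-6, -34))) - B = (99 + 1/(420 - 34*(-6))) - 1*(-779/23) = (99 + 1/(420 + 204)) + 779/23 = (99 + 1/624) + 779/23 = 61777/624 + 779/23 = 1906967/14352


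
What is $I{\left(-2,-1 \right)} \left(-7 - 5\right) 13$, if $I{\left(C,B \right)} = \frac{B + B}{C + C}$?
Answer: $-78$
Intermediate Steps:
$I{\left(C,B \right)} = \frac{B}{C}$ ($I{\left(C,B \right)} = \frac{2 B}{2 C} = 2 B \frac{1}{2 C} = \frac{B}{C}$)
$I{\left(-2,-1 \right)} \left(-7 - 5\right) 13 = - \frac{1}{-2} \left(-7 - 5\right) 13 = \left(-1\right) \left(- \frac{1}{2}\right) \left(-7 - 5\right) 13 = \frac{1}{2} \left(-12\right) 13 = \left(-6\right) 13 = -78$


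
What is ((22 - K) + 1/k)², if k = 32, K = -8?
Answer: 923521/1024 ≈ 901.88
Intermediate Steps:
((22 - K) + 1/k)² = ((22 - 1*(-8)) + 1/32)² = ((22 + 8) + 1/32)² = (30 + 1/32)² = (961/32)² = 923521/1024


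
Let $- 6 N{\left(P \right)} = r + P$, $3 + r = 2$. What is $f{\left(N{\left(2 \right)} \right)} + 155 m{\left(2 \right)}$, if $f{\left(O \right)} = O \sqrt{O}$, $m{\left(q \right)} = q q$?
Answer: $620 - \frac{i \sqrt{6}}{36} \approx 620.0 - 0.068041 i$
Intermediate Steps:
$r = -1$ ($r = -3 + 2 = -1$)
$m{\left(q \right)} = q^{2}$
$N{\left(P \right)} = \frac{1}{6} - \frac{P}{6}$ ($N{\left(P \right)} = - \frac{-1 + P}{6} = \frac{1}{6} - \frac{P}{6}$)
$f{\left(O \right)} = O^{\frac{3}{2}}$
$f{\left(N{\left(2 \right)} \right)} + 155 m{\left(2 \right)} = \left(\frac{1}{6} - \frac{1}{3}\right)^{\frac{3}{2}} + 155 \cdot 2^{2} = \left(\frac{1}{6} - \frac{1}{3}\right)^{\frac{3}{2}} + 155 \cdot 4 = \left(- \frac{1}{6}\right)^{\frac{3}{2}} + 620 = - \frac{i \sqrt{6}}{36} + 620 = 620 - \frac{i \sqrt{6}}{36}$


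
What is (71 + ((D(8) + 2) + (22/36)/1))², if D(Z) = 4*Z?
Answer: 3613801/324 ≈ 11154.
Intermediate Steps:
(71 + ((D(8) + 2) + (22/36)/1))² = (71 + ((4*8 + 2) + (22/36)/1))² = (71 + ((32 + 2) + (22*(1/36))*1))² = (71 + (34 + (11/18)*1))² = (71 + (34 + 11/18))² = (71 + 623/18)² = (1901/18)² = 3613801/324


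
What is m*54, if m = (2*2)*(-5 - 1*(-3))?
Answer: -432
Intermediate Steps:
m = -8 (m = 4*(-5 + 3) = 4*(-2) = -8)
m*54 = -8*54 = -432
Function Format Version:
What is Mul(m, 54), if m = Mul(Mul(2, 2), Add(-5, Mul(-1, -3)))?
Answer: -432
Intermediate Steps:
m = -8 (m = Mul(4, Add(-5, 3)) = Mul(4, -2) = -8)
Mul(m, 54) = Mul(-8, 54) = -432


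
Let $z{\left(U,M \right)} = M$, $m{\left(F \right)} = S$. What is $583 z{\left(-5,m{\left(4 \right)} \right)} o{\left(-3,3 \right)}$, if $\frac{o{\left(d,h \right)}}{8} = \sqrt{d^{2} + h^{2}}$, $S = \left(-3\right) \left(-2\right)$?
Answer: $83952 \sqrt{2} \approx 1.1873 \cdot 10^{5}$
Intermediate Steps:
$S = 6$
$m{\left(F \right)} = 6$
$o{\left(d,h \right)} = 8 \sqrt{d^{2} + h^{2}}$
$583 z{\left(-5,m{\left(4 \right)} \right)} o{\left(-3,3 \right)} = 583 \cdot 6 \cdot 8 \sqrt{\left(-3\right)^{2} + 3^{2}} = 583 \cdot 6 \cdot 8 \sqrt{9 + 9} = 583 \cdot 6 \cdot 8 \sqrt{18} = 583 \cdot 6 \cdot 8 \cdot 3 \sqrt{2} = 583 \cdot 6 \cdot 24 \sqrt{2} = 583 \cdot 144 \sqrt{2} = 83952 \sqrt{2}$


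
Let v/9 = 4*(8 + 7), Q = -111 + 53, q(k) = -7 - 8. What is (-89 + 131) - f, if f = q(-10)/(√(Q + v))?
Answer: 42 + 15*√482/482 ≈ 42.683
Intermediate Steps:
q(k) = -15
Q = -58
v = 540 (v = 9*(4*(8 + 7)) = 9*(4*15) = 9*60 = 540)
f = -15*√482/482 (f = -15/√(-58 + 540) = -15*√482/482 ≈ -0.68323)
(-89 + 131) - f = (-89 + 131) - (-15)*√482/482 = 42 + 15*√482/482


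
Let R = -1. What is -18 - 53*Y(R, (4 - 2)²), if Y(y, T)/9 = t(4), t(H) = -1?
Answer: 459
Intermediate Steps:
Y(y, T) = -9 (Y(y, T) = 9*(-1) = -9)
-18 - 53*Y(R, (4 - 2)²) = -18 - 53*(-9) = -18 + 477 = 459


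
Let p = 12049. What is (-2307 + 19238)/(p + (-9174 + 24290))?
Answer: 16931/27165 ≈ 0.62327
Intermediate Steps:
(-2307 + 19238)/(p + (-9174 + 24290)) = (-2307 + 19238)/(12049 + (-9174 + 24290)) = 16931/(12049 + 15116) = 16931/27165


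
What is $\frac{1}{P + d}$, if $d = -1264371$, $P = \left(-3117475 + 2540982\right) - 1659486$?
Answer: $- \frac{1}{3500350} \approx -2.8569 \cdot 10^{-7}$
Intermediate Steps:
$P = -2235979$ ($P = -576493 - 1659486 = -2235979$)
$\frac{1}{P + d} = \frac{1}{-2235979 - 1264371} = \frac{1}{-3500350} = - \frac{1}{3500350}$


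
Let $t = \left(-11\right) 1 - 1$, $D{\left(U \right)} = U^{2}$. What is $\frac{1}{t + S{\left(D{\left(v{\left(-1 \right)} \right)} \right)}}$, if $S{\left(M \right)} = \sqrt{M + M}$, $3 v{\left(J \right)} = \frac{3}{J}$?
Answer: $- \frac{6}{71} - \frac{\sqrt{2}}{142} \approx -0.094466$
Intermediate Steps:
$v{\left(J \right)} = \frac{1}{J}$ ($v{\left(J \right)} = \frac{3 \frac{1}{J}}{3} = \frac{1}{J}$)
$S{\left(M \right)} = \sqrt{2} \sqrt{M}$ ($S{\left(M \right)} = \sqrt{2 M} = \sqrt{2} \sqrt{M}$)
$t = -12$ ($t = -11 - 1 = -12$)
$\frac{1}{t + S{\left(D{\left(v{\left(-1 \right)} \right)} \right)}} = \frac{1}{-12 + \sqrt{2} \sqrt{\left(\frac{1}{-1}\right)^{2}}} = \frac{1}{-12 + \sqrt{2} \sqrt{\left(-1\right)^{2}}} = \frac{1}{-12 + \sqrt{2} \sqrt{1}} = \frac{1}{-12 + \sqrt{2} \cdot 1} = \frac{1}{-12 + \sqrt{2}}$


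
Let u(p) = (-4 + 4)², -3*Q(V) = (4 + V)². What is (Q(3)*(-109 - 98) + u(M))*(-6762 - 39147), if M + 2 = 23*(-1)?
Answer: -155218329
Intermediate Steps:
M = -25 (M = -2 + 23*(-1) = -2 - 23 = -25)
Q(V) = -(4 + V)²/3
u(p) = 0 (u(p) = 0² = 0)
(Q(3)*(-109 - 98) + u(M))*(-6762 - 39147) = ((-(4 + 3)²/3)*(-109 - 98) + 0)*(-6762 - 39147) = (-⅓*7²*(-207) + 0)*(-45909) = (-⅓*49*(-207) + 0)*(-45909) = (-49/3*(-207) + 0)*(-45909) = (3381 + 0)*(-45909) = 3381*(-45909) = -155218329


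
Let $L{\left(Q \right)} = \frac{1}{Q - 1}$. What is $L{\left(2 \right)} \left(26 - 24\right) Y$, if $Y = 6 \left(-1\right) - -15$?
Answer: $18$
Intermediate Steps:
$L{\left(Q \right)} = \frac{1}{-1 + Q}$
$Y = 9$ ($Y = -6 + 15 = 9$)
$L{\left(2 \right)} \left(26 - 24\right) Y = \frac{\left(26 - 24\right) 9}{-1 + 2} = \frac{2 \cdot 9}{1} = 1 \cdot 18 = 18$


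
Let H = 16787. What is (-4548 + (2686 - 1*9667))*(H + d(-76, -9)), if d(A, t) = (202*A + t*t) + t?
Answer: -17374203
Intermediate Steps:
d(A, t) = t + t² + 202*A (d(A, t) = (202*A + t²) + t = (t² + 202*A) + t = t + t² + 202*A)
(-4548 + (2686 - 1*9667))*(H + d(-76, -9)) = (-4548 + (2686 - 1*9667))*(16787 + (-9 + (-9)² + 202*(-76))) = (-4548 + (2686 - 9667))*(16787 + (-9 + 81 - 15352)) = (-4548 - 6981)*(16787 - 15280) = -11529*1507 = -17374203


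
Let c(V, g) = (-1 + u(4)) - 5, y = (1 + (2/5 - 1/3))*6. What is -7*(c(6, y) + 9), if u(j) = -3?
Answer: 0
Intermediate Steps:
y = 32/5 (y = (1 + (2*(⅕) - 1*⅓))*6 = (1 + (⅖ - ⅓))*6 = (1 + 1/15)*6 = (16/15)*6 = 32/5 ≈ 6.4000)
c(V, g) = -9 (c(V, g) = (-1 - 3) - 5 = -4 - 5 = -9)
-7*(c(6, y) + 9) = -7*(-9 + 9) = -7*0 = 0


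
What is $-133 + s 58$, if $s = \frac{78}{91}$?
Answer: $- \frac{583}{7} \approx -83.286$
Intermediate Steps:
$s = \frac{6}{7}$ ($s = 78 \cdot \frac{1}{91} = \frac{6}{7} \approx 0.85714$)
$-133 + s 58 = -133 + \frac{6}{7} \cdot 58 = -133 + \frac{348}{7} = - \frac{583}{7}$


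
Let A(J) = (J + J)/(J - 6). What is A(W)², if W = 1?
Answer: 4/25 ≈ 0.16000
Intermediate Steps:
A(J) = 2*J/(-6 + J) (A(J) = (2*J)/(-6 + J) = 2*J/(-6 + J))
A(W)² = (2*1/(-6 + 1))² = (2*1/(-5))² = (2*1*(-⅕))² = (-⅖)² = 4/25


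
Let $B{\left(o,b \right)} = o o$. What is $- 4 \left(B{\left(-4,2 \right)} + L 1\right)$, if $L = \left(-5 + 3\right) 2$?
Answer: $-48$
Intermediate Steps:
$B{\left(o,b \right)} = o^{2}$
$L = -4$ ($L = \left(-2\right) 2 = -4$)
$- 4 \left(B{\left(-4,2 \right)} + L 1\right) = - 4 \left(\left(-4\right)^{2} - 4\right) = - 4 \left(16 - 4\right) = \left(-4\right) 12 = -48$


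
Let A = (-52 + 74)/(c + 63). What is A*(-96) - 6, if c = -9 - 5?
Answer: -2406/49 ≈ -49.102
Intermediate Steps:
c = -14
A = 22/49 (A = (-52 + 74)/(-14 + 63) = 22/49 ≈ 0.44898)
A*(-96) - 6 = (22/49)*(-96) - 6 = -2112/49 - 6 = -2406/49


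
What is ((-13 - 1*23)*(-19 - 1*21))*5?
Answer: 7200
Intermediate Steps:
((-13 - 1*23)*(-19 - 1*21))*5 = ((-13 - 23)*(-19 - 21))*5 = -36*(-40)*5 = 1440*5 = 7200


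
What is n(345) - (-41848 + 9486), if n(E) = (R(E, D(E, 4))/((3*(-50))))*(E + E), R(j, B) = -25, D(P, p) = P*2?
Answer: 32477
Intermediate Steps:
D(P, p) = 2*P
n(E) = E/3 (n(E) = (-25/(3*(-50)))*(E + E) = (-25/(-150))*(2*E) = (-25*(-1/150))*(2*E) = (2*E)/6 = E/3)
n(345) - (-41848 + 9486) = (1/3)*345 - (-41848 + 9486) = 115 - 1*(-32362) = 115 + 32362 = 32477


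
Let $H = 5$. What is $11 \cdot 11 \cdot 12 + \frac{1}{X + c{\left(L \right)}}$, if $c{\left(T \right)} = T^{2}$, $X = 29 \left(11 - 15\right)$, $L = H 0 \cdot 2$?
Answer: $\frac{168431}{116} \approx 1452.0$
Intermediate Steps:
$L = 0$ ($L = 5 \cdot 0 \cdot 2 = 0 \cdot 2 = 0$)
$X = -116$ ($X = 29 \left(-4\right) = -116$)
$11 \cdot 11 \cdot 12 + \frac{1}{X + c{\left(L \right)}} = 11 \cdot 11 \cdot 12 + \frac{1}{-116 + 0^{2}} = 121 \cdot 12 + \frac{1}{-116 + 0} = 1452 + \frac{1}{-116} = 1452 - \frac{1}{116} = \frac{168431}{116}$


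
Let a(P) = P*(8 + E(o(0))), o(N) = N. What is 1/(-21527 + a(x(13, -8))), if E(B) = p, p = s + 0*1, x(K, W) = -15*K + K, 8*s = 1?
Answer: -4/92023 ≈ -4.3467e-5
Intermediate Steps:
s = ⅛ (s = (⅛)*1 = ⅛ ≈ 0.12500)
x(K, W) = -14*K
p = ⅛ (p = ⅛ + 0*1 = ⅛ + 0 = ⅛ ≈ 0.12500)
E(B) = ⅛
a(P) = 65*P/8 (a(P) = P*(8 + ⅛) = P*(65/8) = 65*P/8)
1/(-21527 + a(x(13, -8))) = 1/(-21527 + 65*(-14*13)/8) = 1/(-21527 + (65/8)*(-182)) = 1/(-21527 - 5915/4) = 1/(-92023/4) = -4/92023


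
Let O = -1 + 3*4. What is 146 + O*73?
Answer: 949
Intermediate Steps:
O = 11 (O = -1 + 12 = 11)
146 + O*73 = 146 + 11*73 = 146 + 803 = 949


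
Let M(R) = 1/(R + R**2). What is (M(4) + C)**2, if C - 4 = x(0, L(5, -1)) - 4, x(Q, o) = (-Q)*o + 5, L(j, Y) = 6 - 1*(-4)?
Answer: 10201/400 ≈ 25.503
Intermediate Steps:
L(j, Y) = 10 (L(j, Y) = 6 + 4 = 10)
x(Q, o) = 5 - Q*o (x(Q, o) = -Q*o + 5 = 5 - Q*o)
C = 5 (C = 4 + ((5 - 1*0*10) - 4) = 4 + ((5 + 0) - 4) = 4 + (5 - 4) = 4 + 1 = 5)
(M(4) + C)**2 = (1/(4*(1 + 4)) + 5)**2 = ((1/4)/5 + 5)**2 = ((1/4)*(1/5) + 5)**2 = (1/20 + 5)**2 = (101/20)**2 = 10201/400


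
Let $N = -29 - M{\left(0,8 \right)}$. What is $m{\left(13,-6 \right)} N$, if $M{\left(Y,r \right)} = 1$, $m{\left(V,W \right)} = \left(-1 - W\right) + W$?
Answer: $30$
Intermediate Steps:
$m{\left(V,W \right)} = -1$
$N = -30$ ($N = -29 - 1 = -30$)
$m{\left(13,-6 \right)} N = \left(-1\right) \left(-30\right) = 30$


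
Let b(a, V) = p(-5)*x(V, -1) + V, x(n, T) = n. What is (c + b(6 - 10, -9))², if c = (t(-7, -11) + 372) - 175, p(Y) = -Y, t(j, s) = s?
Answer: 17424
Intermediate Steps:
c = 186 (c = (-11 + 372) - 175 = 361 - 175 = 186)
b(a, V) = 6*V (b(a, V) = (-1*(-5))*V + V = 5*V + V = 6*V)
(c + b(6 - 10, -9))² = (186 + 6*(-9))² = (186 - 54)² = 132² = 17424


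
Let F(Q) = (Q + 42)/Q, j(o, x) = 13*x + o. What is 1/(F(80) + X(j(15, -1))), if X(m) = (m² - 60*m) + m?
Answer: -40/4499 ≈ -0.0088909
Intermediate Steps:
j(o, x) = o + 13*x
F(Q) = (42 + Q)/Q
X(m) = m² - 59*m
1/(F(80) + X(j(15, -1))) = 1/((42 + 80)/80 + (15 + 13*(-1))*(-59 + (15 + 13*(-1)))) = 1/((1/80)*122 + (15 - 13)*(-59 + (15 - 13))) = 1/(61/40 + 2*(-59 + 2)) = 1/(61/40 + 2*(-57)) = 1/(61/40 - 114) = 1/(-4499/40) = -40/4499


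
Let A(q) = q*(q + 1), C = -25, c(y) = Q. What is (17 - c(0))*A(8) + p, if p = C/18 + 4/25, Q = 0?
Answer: 550247/450 ≈ 1222.8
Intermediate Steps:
c(y) = 0
A(q) = q*(1 + q)
p = -553/450 (p = -25/18 + 4/25 = -553/450 ≈ -1.2289)
(17 - c(0))*A(8) + p = (17 - 1*0)*(8*(1 + 8)) - 553/450 = (17 + 0)*(8*9) - 553/450 = 17*72 - 553/450 = 1224 - 553/450 = 550247/450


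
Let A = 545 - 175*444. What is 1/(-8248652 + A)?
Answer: -1/8325807 ≈ -1.2011e-7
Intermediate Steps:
A = -77155 (A = 545 - 77700 = -77155)
1/(-8248652 + A) = 1/(-8248652 - 77155) = 1/(-8325807) = -1/8325807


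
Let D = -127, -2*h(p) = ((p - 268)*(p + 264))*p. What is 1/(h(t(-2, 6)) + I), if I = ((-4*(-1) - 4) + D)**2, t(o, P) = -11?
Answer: -2/744199 ≈ -2.6875e-6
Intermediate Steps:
h(p) = -p*(-268 + p)*(264 + p)/2 (h(p) = -(p - 268)*(p + 264)*p/2 = -(-268 + p)*(264 + p)*p/2 = -p*(-268 + p)*(264 + p)/2)
I = 16129 (I = ((-4*(-1) - 4) - 127)**2 = ((4 - 4) - 127)**2 = (0 - 127)**2 = (-127)**2 = 16129)
1/(h(t(-2, 6)) + I) = 1/((1/2)*(-11)*(70752 - 1*(-11)**2 + 4*(-11)) + 16129) = 1/((1/2)*(-11)*(70752 - 1*121 - 44) + 16129) = 1/((1/2)*(-11)*(70752 - 121 - 44) + 16129) = 1/((1/2)*(-11)*70587 + 16129) = 1/(-776457/2 + 16129) = 1/(-744199/2) = -2/744199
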